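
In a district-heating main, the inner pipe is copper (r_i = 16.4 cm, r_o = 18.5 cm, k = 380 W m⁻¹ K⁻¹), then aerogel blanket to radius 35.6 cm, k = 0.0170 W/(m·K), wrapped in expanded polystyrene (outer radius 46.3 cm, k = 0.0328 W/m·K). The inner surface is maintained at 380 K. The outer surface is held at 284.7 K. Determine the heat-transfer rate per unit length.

Series thermal resistances, inner to outer:
  R'_copper = ln(0.185/0.164)/(2πk) = 0.1205/(2π·380) = 5.046×10^-5 m·K/W
  R'_aerogel blanket = ln(0.356/0.185)/(2πk) = 0.6546/(2π·0.0170) = 6.128 m·K/W
  R'_expanded polystyrene = ln(0.463/0.356)/(2πk) = 0.2628/(2π·0.0328) = 1.275 m·K/W
ΣR = 5.046×10^-5 + 6.128 + 1.275 = 7.403 m·K/W
Q' = ΔT/ΣR = (380 K − 284.7 K)/7.403 = 12.9 W/m

Q' = 12.9 W/m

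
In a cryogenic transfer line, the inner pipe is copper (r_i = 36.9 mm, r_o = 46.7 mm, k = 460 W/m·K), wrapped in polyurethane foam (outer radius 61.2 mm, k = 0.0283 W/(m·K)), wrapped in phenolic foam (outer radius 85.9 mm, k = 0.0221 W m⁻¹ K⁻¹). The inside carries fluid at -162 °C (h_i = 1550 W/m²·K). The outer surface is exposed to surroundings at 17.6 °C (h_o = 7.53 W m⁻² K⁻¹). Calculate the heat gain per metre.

Resistance network (inner→outer):
  R'_conv,in = 1/(2πr h) = 1/(2π·0.0369·1550) = 0.002783 m·K/W
  R'_copper = ln(0.0467/0.0369)/(2πk) = 0.2355/(2π·460) = 8.149×10^-5 m·K/W
  R'_polyurethane foam = ln(0.0612/0.0467)/(2πk) = 0.2704/(2π·0.0283) = 1.521 m·K/W
  R'_phenolic foam = ln(0.0859/0.0612)/(2πk) = 0.3390/(2π·0.0221) = 2.442 m·K/W
  R'_conv,out = 1/(2πr h) = 1/(2π·0.0859·7.53) = 0.2461 m·K/W
ΣR = 0.002783 + 8.149×10^-5 + 1.521 + 2.442 + 0.2461 = 4.212 m·K/W
Q' = ΔT/ΣR = (-162 °C − 17.6 °C)/4.212 = -42.6 W/m
(Negative Q' ⇒ heat flows inward; heat gain = 42.6 W/m.)

Q' = 42.6 W/m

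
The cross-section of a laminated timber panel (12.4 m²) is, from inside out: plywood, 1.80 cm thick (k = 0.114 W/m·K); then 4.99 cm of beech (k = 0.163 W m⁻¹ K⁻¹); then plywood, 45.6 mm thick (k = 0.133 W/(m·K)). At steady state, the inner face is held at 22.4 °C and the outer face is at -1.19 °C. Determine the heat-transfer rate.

Treat each layer as a resistance in series:
  R_plywood = L/(kA) = 0.0180/(0.114·12.4) = 0.01273 K/W
  R_beech = L/(kA) = 0.0499/(0.163·12.4) = 0.02469 K/W
  R_plywood = L/(kA) = 0.0456/(0.133·12.4) = 0.02765 K/W
ΣR = 0.01273 + 0.02469 + 0.02765 = 0.06507 K/W
Q = ΔT/ΣR = (22.4 °C − -1.19 °C)/0.06507 = 363 W

Q = 363 W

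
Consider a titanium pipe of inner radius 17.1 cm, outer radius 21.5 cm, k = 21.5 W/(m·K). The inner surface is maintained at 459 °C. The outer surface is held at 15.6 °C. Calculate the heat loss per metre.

Q' = 2πk·ΔT/ln(r₂/r₁) = 2π × 21.5 × 443.4 / ln(0.215/0.171) = 2.62×10^5 W/m

Q' = 262 kW/m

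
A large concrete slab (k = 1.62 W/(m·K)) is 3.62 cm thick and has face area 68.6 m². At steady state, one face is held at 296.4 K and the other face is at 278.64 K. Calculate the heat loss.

Q = 54500 W

Q = kA·ΔT/L = 1.62 × 68.6 × |296.4 K − 278.64 K| / 0.0362 = 54500 W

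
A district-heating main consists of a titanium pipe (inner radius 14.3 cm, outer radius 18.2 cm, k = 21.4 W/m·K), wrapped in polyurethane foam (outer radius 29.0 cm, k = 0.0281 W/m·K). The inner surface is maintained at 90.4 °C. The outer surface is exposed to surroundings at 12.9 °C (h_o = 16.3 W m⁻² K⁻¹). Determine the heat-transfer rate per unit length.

Q' = 29.0 W/m

Resistance network (inner→outer):
  R'_titanium = ln(0.182/0.143)/(2πk) = 0.2412/(2π·21.4) = 0.001794 m·K/W
  R'_polyurethane foam = ln(0.290/0.182)/(2πk) = 0.4659/(2π·0.0281) = 2.639 m·K/W
  R'_conv,out = 1/(2πr h) = 1/(2π·0.290·16.3) = 0.03367 m·K/W
ΣR = 0.001794 + 2.639 + 0.03367 = 2.674 m·K/W
Q' = ΔT/ΣR = (90.4 °C − 12.9 °C)/2.674 = 29.0 W/m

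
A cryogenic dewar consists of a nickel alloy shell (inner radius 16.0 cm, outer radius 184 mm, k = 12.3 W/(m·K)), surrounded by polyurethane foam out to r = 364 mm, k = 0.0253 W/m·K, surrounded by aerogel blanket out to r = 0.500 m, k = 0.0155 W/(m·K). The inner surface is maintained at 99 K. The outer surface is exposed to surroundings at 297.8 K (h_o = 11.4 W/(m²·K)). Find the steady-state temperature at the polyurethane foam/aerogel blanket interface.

Resistance network (inner→outer):
  R_nickel alloy = (1/0.160 − 1/0.184)/(4πk) = 0.8152/(4π·12.3) = 0.005274 K/W
  R_polyurethane foam = (1/0.184 − 1/0.364)/(4πk) = 2.688/(4π·0.0253) = 8.453 K/W
  R_aerogel blanket = (1/0.364 − 1/0.500)/(4πk) = 0.7473/(4π·0.0155) = 3.836 K/W
  R_conv,out = 1/(4πr²h) = 1/(4π·0.500²·11.4) = 0.02792 K/W
ΣR = 0.005274 + 8.453 + 3.836 + 0.02792 = 12.32 K/W
Q = ΔT/ΣR = (99 K − 297.8 K)/12.32 = -16.14 W
From the inner boundary to the polyurethane foam/aerogel blanket interface, ΣR_partial = 8.458 K/W.
T_interface = T_in − Q·ΣR_partial = 99 K − (-16.14)(8.458) = 235.5 K

T = 235.5 K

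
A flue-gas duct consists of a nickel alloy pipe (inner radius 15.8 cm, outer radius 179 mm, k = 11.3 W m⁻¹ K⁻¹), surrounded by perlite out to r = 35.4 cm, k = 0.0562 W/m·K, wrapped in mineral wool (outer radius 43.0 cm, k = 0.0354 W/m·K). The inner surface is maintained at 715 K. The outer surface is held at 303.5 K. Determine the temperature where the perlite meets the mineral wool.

Treat each layer as a resistance in series:
  R'_nickel alloy = ln(0.179/0.158)/(2πk) = 0.1248/(2π·11.3) = 0.001758 m·K/W
  R'_perlite = ln(0.354/0.179)/(2πk) = 0.6819/(2π·0.0562) = 1.931 m·K/W
  R'_mineral wool = ln(0.430/0.354)/(2πk) = 0.1945/(2π·0.0354) = 0.8744 m·K/W
ΣR = 0.001758 + 1.931 + 0.8744 = 2.807 m·K/W
Q' = ΔT/ΣR = (715 K − 303.5 K)/2.807 = 146.6 W/m
From the inner boundary to the perlite/mineral wool interface, ΣR_partial = 1.933 m·K/W.
T_interface = T_in − Q'·ΣR_partial = 715 K − (146.6)(1.933) = 432 K

T = 432 K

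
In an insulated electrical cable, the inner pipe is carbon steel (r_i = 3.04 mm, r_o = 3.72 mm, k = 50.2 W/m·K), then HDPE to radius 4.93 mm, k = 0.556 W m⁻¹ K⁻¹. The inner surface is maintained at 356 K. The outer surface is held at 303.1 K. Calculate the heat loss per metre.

Treat each layer as a resistance in series:
  R'_carbon steel = ln(0.00372/0.00304)/(2πk) = 0.2019/(2π·50.2) = 6.400×10^-4 m·K/W
  R'_HDPE = ln(0.00493/0.00372)/(2πk) = 0.2816/(2π·0.556) = 0.08061 m·K/W
ΣR = 6.400×10^-4 + 0.08061 = 0.08125 m·K/W
Q' = ΔT/ΣR = (356 K − 303.1 K)/0.08125 = 651 W/m

Q' = 651 W/m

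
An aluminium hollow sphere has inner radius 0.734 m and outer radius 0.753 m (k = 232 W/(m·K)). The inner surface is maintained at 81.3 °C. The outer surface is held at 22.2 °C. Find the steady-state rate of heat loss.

Q = 5.01×10^6 W

Q = 4πk·ΔT/(1/r₁ − 1/r₂) = 4π × 232 × 59.1 / (1/0.734 − 1/0.753) = 5.01×10^6 W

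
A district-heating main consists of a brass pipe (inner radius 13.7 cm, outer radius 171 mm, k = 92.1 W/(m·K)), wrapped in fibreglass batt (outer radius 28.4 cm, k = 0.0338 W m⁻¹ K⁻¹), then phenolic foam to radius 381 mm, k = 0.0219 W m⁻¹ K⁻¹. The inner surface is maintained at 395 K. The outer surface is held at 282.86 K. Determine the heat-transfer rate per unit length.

Series thermal resistances, inner to outer:
  R'_brass = ln(0.171/0.137)/(2πk) = 0.2217/(2π·92.1) = 3.831×10^-4 m·K/W
  R'_fibreglass batt = ln(0.284/0.171)/(2πk) = 0.5073/(2π·0.0338) = 2.389 m·K/W
  R'_phenolic foam = ln(0.381/0.284)/(2πk) = 0.2938/(2π·0.0219) = 2.135 m·K/W
ΣR = 3.831×10^-4 + 2.389 + 2.135 = 4.524 m·K/W
Q' = ΔT/ΣR = (395 K − 282.86 K)/4.524 = 24.8 W/m

Q' = 24.8 W/m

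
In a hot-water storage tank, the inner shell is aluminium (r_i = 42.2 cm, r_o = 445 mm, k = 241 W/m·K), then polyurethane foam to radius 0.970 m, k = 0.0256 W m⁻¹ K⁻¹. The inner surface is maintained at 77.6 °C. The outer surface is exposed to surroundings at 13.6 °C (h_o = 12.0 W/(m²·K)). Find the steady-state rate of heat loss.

Treat each layer as a resistance in series:
  R_aluminium = (1/0.422 − 1/0.445)/(4πk) = 0.1225/(4π·241) = 4.044×10^-5 K/W
  R_polyurethane foam = (1/0.445 − 1/0.970)/(4πk) = 1.216/(4π·0.0256) = 3.781 K/W
  R_conv,out = 1/(4πr²h) = 1/(4π·0.970²·12.0) = 0.007048 K/W
ΣR = 4.044×10^-5 + 3.781 + 0.007048 = 3.788 K/W
Q = ΔT/ΣR = (77.6 °C − 13.6 °C)/3.788 = 16.9 W

Q = 16.9 W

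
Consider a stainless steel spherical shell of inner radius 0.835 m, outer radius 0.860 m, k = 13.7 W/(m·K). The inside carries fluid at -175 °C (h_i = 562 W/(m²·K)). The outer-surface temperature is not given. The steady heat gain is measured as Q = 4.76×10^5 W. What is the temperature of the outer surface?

T_out = 17.9 °C

Series resistances:
  R_conv,in = 1/(4πr²h) = 1/(4π·0.835²·562) = 2.031×10^-4 K/W
  R_stainless steel = (1/0.835 − 1/0.860)/(4πk) = 0.03481/(4π·13.7) = 2.022×10^-4 K/W
ΣR = 4.053×10^-4 K/W
ΔT = Q·ΣR = 4.76×10^5 × 4.053×10^-4 = 192.9 K
Heat flows inward, so T_out = T_in + ΔT = -175 + 192.9 = 17.9 °C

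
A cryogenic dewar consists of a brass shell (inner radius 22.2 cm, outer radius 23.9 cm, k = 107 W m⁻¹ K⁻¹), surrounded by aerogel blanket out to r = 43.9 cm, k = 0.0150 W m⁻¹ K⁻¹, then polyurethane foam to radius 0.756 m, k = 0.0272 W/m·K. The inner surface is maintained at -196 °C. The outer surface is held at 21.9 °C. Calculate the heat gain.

Resistance network (inner→outer):
  R_brass = (1/0.222 − 1/0.239)/(4πk) = 0.3204/(4π·107) = 2.383×10^-4 K/W
  R_aerogel blanket = (1/0.239 − 1/0.439)/(4πk) = 1.906/(4π·0.0150) = 10.11 K/W
  R_polyurethane foam = (1/0.439 − 1/0.756)/(4πk) = 0.9552/(4π·0.0272) = 2.794 K/W
ΣR = 2.383×10^-4 + 10.11 + 2.794 = 12.90 K/W
Q = ΔT/ΣR = (-196 °C − 21.9 °C)/12.90 = -16.9 W
(Negative Q ⇒ heat flows inward; heat gain = 16.9 W.)

Q = 16.9 W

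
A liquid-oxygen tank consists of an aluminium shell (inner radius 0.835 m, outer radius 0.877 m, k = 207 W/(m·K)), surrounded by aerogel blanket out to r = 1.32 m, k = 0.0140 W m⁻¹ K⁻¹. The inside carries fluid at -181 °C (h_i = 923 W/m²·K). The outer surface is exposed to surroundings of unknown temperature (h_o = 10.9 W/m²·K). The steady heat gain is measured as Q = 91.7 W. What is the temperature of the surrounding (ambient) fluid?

Series resistances:
  R_conv,in = 1/(4πr²h) = 1/(4π·0.835²·923) = 1.237×10^-4 K/W
  R_aluminium = (1/0.835 − 1/0.877)/(4πk) = 0.05735/(4π·207) = 2.205×10^-5 K/W
  R_aerogel blanket = (1/0.877 − 1/1.32)/(4πk) = 0.3827/(4π·0.0140) = 2.175 K/W
  R_conv,out = 1/(4πr²h) = 1/(4π·1.32²·10.9) = 0.004190 K/W
ΣR = 2.180 K/W
ΔT = Q·ΣR = 91.7 × 2.180 = 199.9 K
Heat flows inward, so T_out = T_in + ΔT = -181 + 199.9 = 18.9 °C

T_out = 18.9 °C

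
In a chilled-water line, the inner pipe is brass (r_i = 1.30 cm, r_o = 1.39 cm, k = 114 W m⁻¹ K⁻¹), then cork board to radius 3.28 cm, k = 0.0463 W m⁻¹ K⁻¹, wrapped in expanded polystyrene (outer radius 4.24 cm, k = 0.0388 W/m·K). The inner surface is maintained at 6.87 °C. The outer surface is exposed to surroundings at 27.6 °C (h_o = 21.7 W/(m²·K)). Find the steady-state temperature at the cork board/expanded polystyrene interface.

Resistance network (inner→outer):
  R'_brass = ln(0.0139/0.0130)/(2πk) = 0.06694/(2π·114) = 9.345×10^-5 m·K/W
  R'_cork board = ln(0.0328/0.0139)/(2πk) = 0.8585/(2π·0.0463) = 2.951 m·K/W
  R'_expanded polystyrene = ln(0.0424/0.0328)/(2πk) = 0.2567/(2π·0.0388) = 1.053 m·K/W
  R'_conv,out = 1/(2πr h) = 1/(2π·0.0424·21.7) = 0.1730 m·K/W
ΣR = 9.345×10^-5 + 2.951 + 1.053 + 0.1730 = 4.177 m·K/W
Q' = ΔT/ΣR = (6.87 °C − 27.6 °C)/4.177 = -4.963 W/m
From the inner boundary to the cork board/expanded polystyrene interface, ΣR_partial = 2.951 m·K/W.
T_interface = T_in − Q'·ΣR_partial = 6.87 °C − (-4.963)(2.951) = 21.5 °C

T = 21.5 °C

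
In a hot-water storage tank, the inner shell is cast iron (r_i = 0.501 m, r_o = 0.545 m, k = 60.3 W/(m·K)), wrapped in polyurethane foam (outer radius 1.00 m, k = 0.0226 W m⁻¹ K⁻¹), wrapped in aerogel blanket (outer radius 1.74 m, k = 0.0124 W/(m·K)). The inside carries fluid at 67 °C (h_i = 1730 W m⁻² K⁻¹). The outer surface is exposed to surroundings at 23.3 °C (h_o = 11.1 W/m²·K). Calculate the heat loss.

Q = 7.70 W

Series thermal resistances, inner to outer:
  R_conv,in = 1/(4πr²h) = 1/(4π·0.501²·1730) = 1.833×10^-4 K/W
  R_cast iron = (1/0.501 − 1/0.545)/(4πk) = 0.1611/(4π·60.3) = 2.127×10^-4 K/W
  R_polyurethane foam = (1/0.545 − 1/1.00)/(4πk) = 0.8349/(4π·0.0226) = 2.940 K/W
  R_aerogel blanket = (1/1.00 − 1/1.74)/(4πk) = 0.4253/(4π·0.0124) = 2.729 K/W
  R_conv,out = 1/(4πr²h) = 1/(4π·1.74²·11.1) = 0.002368 K/W
ΣR = 1.833×10^-4 + 2.127×10^-4 + 2.940 + 2.729 + 0.002368 = 5.672 K/W
Q = ΔT/ΣR = (67 °C − 23.3 °C)/5.672 = 7.70 W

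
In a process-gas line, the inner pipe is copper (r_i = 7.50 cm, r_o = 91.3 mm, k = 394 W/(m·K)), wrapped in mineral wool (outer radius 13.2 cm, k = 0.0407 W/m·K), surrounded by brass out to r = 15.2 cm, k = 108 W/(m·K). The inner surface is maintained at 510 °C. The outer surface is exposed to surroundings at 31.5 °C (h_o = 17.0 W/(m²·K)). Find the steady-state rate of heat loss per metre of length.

Treat each layer as a resistance in series:
  R'_copper = ln(0.0913/0.0750)/(2πk) = 0.1967/(2π·394) = 7.944×10^-5 m·K/W
  R'_mineral wool = ln(0.132/0.0913)/(2πk) = 0.3687/(2π·0.0407) = 1.442 m·K/W
  R'_brass = ln(0.152/0.132)/(2πk) = 0.1411/(2π·108) = 2.079×10^-4 m·K/W
  R'_conv,out = 1/(2πr h) = 1/(2π·0.152·17.0) = 0.06159 m·K/W
ΣR = 7.944×10^-5 + 1.442 + 2.079×10^-4 + 0.06159 = 1.504 m·K/W
Q' = ΔT/ΣR = (510 °C − 31.5 °C)/1.504 = 318 W/m

Q' = 318 W/m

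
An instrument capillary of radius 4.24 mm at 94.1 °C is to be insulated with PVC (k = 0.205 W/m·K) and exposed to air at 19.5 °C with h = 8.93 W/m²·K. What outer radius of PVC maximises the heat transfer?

r_cr = 2.30 cm

For a cylinder, r_cr = k_ins/h = 0.205/8.93 = 0.0230 m = 2.30 cm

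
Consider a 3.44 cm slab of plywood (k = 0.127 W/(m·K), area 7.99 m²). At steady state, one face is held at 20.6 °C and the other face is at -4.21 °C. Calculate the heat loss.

Q = kA·ΔT/L = 0.127 × 7.99 × |20.6 °C − -4.21 °C| / 0.0344 = 732 W

Q = 732 W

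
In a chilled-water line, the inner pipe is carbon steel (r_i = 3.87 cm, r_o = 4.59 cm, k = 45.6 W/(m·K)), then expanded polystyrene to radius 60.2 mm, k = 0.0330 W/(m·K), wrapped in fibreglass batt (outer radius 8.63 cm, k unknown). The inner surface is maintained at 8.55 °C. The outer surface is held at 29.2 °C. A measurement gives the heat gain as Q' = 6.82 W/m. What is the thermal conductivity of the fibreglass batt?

ΣR = ΔT/Q' = |8.55 − 29.2|/6.82 = 3.028 m·K/W
Known resistances:
  R'_carbon steel = ln(0.0459/0.0387)/(2πk) = 0.1706/(2π·45.6) = 5.955×10^-4 m·K/W
  R'_expanded polystyrene = ln(0.0602/0.0459)/(2πk) = 0.2712/(2π·0.0330) = 1.308 m·K/W
R_fibreglass batt = ΣR − ΣR_known = 3.028 − 1.309 = 1.719 m·K/W
ln(r₂/r₁)/(2πk) = 1.719 ⇒ k = 0.3602/(2π·1.719) = 0.0333 W/m·K

k = 0.0333 W/m·K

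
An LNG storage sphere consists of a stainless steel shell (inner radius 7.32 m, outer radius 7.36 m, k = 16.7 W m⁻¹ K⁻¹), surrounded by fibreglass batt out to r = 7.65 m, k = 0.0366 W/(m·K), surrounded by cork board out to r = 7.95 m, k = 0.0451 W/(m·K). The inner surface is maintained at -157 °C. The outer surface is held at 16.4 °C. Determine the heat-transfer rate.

Resistance network (inner→outer):
  R_stainless steel = (1/7.32 − 1/7.36)/(4πk) = 7.425×10^-4/(4π·16.7) = 3.538×10^-6 K/W
  R_fibreglass batt = (1/7.36 − 1/7.65)/(4πk) = 0.005151/(4π·0.0366) = 0.01120 K/W
  R_cork board = (1/7.65 − 1/7.95)/(4πk) = 0.004933/(4π·0.0451) = 0.008704 K/W
ΣR = 3.538×10^-6 + 0.01120 + 0.008704 = 0.01991 K/W
Q = ΔT/ΣR = (-157 °C − 16.4 °C)/0.01991 = -8710 W
(Negative Q ⇒ heat flows inward; heat gain = 8710 W.)

Q = 8710 W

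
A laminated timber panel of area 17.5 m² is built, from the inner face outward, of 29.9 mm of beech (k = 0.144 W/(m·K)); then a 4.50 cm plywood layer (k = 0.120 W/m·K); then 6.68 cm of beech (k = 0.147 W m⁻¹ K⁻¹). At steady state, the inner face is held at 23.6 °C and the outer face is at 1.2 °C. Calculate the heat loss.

Q = 378 W

Resistance network (inner→outer):
  R_beech = L/(kA) = 0.0299/(0.144·17.5) = 0.01187 K/W
  R_plywood = L/(kA) = 0.0450/(0.120·17.5) = 0.02143 K/W
  R_beech = L/(kA) = 0.0668/(0.147·17.5) = 0.02597 K/W
ΣR = 0.01187 + 0.02143 + 0.02597 = 0.05927 K/W
Q = ΔT/ΣR = (23.6 °C − 1.2 °C)/0.05927 = 378 W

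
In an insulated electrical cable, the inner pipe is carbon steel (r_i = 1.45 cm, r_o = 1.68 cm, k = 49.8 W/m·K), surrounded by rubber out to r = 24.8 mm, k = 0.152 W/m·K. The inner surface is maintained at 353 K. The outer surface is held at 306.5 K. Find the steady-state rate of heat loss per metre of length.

Treat each layer as a resistance in series:
  R'_carbon steel = ln(0.0168/0.0145)/(2πk) = 0.1472/(2π·49.8) = 4.705×10^-4 m·K/W
  R'_rubber = ln(0.0248/0.0168)/(2πk) = 0.3895/(2π·0.152) = 0.4078 m·K/W
ΣR = 4.705×10^-4 + 0.4078 = 0.4083 m·K/W
Q' = ΔT/ΣR = (353 K − 306.5 K)/0.4083 = 114 W/m

Q' = 114 W/m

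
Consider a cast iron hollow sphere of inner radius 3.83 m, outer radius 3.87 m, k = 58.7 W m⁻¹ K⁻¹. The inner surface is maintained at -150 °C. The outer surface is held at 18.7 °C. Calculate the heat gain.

Q = 46100 kW

Q = 4πk·ΔT/(1/r₁ − 1/r₂) = 4π × 58.7 × 168.7 / (1/3.83 − 1/3.87) = 4.61×10^7 W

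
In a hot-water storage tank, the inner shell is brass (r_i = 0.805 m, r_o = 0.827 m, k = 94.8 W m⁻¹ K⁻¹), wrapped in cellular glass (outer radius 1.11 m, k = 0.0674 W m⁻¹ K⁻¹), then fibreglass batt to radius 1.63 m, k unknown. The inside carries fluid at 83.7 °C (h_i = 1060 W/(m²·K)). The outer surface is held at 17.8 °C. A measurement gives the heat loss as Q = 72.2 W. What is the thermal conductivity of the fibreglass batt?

k = 0.0417 W/m·K

ΣR = ΔT/Q = |83.7 − 17.8|/72.2 = 0.9127 K/W
Known resistances:
  R_conv,in = 1/(4πr²h) = 1/(4π·0.805²·1060) = 1.158×10^-4 K/W
  R_brass = (1/0.805 − 1/0.827)/(4πk) = 0.03305/(4π·94.8) = 2.774×10^-5 K/W
  R_cellular glass = (1/0.827 − 1/1.11)/(4πk) = 0.3083/(4π·0.0674) = 0.3640 K/W
R_fibreglass batt = ΣR − ΣR_known = 0.9127 − 0.3641 = 0.5486 K/W
(1/r₁−1/r₂)/(4πk) = 0.5486 ⇒ k = 0.2874/(4π·0.5486) = 0.0417 W/m·K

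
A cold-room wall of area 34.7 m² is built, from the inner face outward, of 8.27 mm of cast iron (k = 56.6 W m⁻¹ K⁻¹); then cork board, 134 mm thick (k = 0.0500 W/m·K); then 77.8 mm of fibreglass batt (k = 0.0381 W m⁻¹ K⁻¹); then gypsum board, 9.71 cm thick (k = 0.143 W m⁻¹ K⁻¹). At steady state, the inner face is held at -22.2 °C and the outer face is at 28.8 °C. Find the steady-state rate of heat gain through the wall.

Treat each layer as a resistance in series:
  R_cast iron = L/(kA) = 0.00827/(56.6·34.7) = 4.211×10^-6 K/W
  R_cork board = L/(kA) = 0.134/(0.0500·34.7) = 0.07723 K/W
  R_fibreglass batt = L/(kA) = 0.0778/(0.0381·34.7) = 0.05885 K/W
  R_gypsum board = L/(kA) = 0.0971/(0.143·34.7) = 0.01957 K/W
ΣR = 4.211×10^-6 + 0.07723 + 0.05885 + 0.01957 = 0.1557 K/W
Q = ΔT/ΣR = (-22.2 °C − 28.8 °C)/0.1557 = -328 W
(Negative Q ⇒ heat flows inward; heat gain = 328 W.)

Q = 328 W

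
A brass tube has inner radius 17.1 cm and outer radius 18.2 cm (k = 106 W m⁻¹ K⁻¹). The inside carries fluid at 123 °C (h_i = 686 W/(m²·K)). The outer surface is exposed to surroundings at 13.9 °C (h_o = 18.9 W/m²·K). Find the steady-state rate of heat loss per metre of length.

Q' = 2290 W/m

Treat each layer as a resistance in series:
  R'_conv,in = 1/(2πr h) = 1/(2π·0.171·686) = 0.001357 m·K/W
  R'_brass = ln(0.182/0.171)/(2πk) = 0.06234/(2π·106) = 9.361×10^-5 m·K/W
  R'_conv,out = 1/(2πr h) = 1/(2π·0.182·18.9) = 0.04627 m·K/W
ΣR = 0.001357 + 9.361×10^-5 + 0.04627 = 0.04772 m·K/W
Q' = ΔT/ΣR = (123 °C − 13.9 °C)/0.04772 = 2290 W/m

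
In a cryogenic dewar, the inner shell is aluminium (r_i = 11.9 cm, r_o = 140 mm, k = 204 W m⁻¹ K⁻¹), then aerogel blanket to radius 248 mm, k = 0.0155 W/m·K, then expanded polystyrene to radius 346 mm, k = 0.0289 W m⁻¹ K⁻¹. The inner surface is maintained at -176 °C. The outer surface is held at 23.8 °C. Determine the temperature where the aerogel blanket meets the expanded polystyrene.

T = -9.1 °C

Resistance network (inner→outer):
  R_aluminium = (1/0.119 − 1/0.140)/(4πk) = 1.261/(4π·204) = 4.917×10^-4 K/W
  R_aerogel blanket = (1/0.140 − 1/0.248)/(4πk) = 3.111/(4π·0.0155) = 15.97 K/W
  R_expanded polystyrene = (1/0.248 − 1/0.346)/(4πk) = 1.142/(4π·0.0289) = 3.145 K/W
ΣR = 4.917×10^-4 + 15.97 + 3.145 = 19.12 K/W
Q = ΔT/ΣR = (-176 °C − 23.8 °C)/19.12 = -10.45 W
From the inner boundary to the aerogel blanket/expanded polystyrene interface, ΣR_partial = 15.97 K/W.
T_interface = T_in − Q·ΣR_partial = -176 °C − (-10.45)(15.97) = -9.1 °C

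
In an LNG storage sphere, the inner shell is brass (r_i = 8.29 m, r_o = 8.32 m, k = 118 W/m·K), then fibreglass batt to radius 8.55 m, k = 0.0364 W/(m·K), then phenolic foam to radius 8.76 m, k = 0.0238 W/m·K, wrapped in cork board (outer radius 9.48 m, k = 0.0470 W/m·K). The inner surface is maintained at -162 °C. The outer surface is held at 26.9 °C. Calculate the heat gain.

Treat each layer as a resistance in series:
  R_brass = (1/8.29 − 1/8.32)/(4πk) = 4.350×10^-4/(4π·118) = 2.933×10^-7 K/W
  R_fibreglass batt = (1/8.32 − 1/8.55)/(4πk) = 0.003233/(4π·0.0364) = 0.007068 K/W
  R_phenolic foam = (1/8.55 − 1/8.76)/(4πk) = 0.002804/(4π·0.0238) = 0.009375 K/W
  R_cork board = (1/8.76 − 1/9.48)/(4πk) = 0.008670/(4π·0.0470) = 0.01468 K/W
ΣR = 2.933×10^-7 + 0.007068 + 0.009375 + 0.01468 = 0.03112 K/W
Q = ΔT/ΣR = (-162 °C − 26.9 °C)/0.03112 = -6070 W
(Negative Q ⇒ heat flows inward; heat gain = 6070 W.)

Q = 6.07 kW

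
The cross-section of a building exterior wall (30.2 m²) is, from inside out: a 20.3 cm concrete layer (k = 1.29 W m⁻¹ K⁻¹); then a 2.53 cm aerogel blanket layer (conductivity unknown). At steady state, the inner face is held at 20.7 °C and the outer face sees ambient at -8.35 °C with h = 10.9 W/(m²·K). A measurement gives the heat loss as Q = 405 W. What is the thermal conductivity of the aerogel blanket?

k = 0.0132 W/m·K

ΣR = ΔT/Q = |20.7 − -8.35|/405 = 0.07173 K/W
Known resistances:
  R_concrete = L/(kA) = 0.203/(1.29·30.2) = 0.005211 K/W
  R_conv,out = 1/(hA) = 1/(10.9·30.2) = 0.003038 K/W
R_aerogel blanket = ΣR − ΣR_known = 0.07173 − 0.008249 = 0.06348 K/W
L/(kA) = 0.06348 ⇒ k = 0.0253/(0.06348·30.2) = 0.0132 W/m·K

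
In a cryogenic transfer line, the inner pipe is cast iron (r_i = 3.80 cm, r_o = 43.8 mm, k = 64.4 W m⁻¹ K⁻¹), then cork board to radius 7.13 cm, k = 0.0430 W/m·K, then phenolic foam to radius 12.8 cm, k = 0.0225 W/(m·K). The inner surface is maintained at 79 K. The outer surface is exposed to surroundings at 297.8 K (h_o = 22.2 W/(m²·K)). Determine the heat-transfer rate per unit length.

Q' = 36.5 W/m

Series thermal resistances, inner to outer:
  R'_cast iron = ln(0.0438/0.0380)/(2πk) = 0.1420/(2π·64.4) = 3.510×10^-4 m·K/W
  R'_cork board = ln(0.0713/0.0438)/(2πk) = 0.4873/(2π·0.0430) = 1.803 m·K/W
  R'_phenolic foam = ln(0.128/0.0713)/(2πk) = 0.5851/(2π·0.0225) = 4.139 m·K/W
  R'_conv,out = 1/(2πr h) = 1/(2π·0.128·22.2) = 0.05601 m·K/W
ΣR = 3.510×10^-4 + 1.803 + 4.139 + 0.05601 = 5.998 m·K/W
Q' = ΔT/ΣR = (79 K − 297.8 K)/5.998 = -36.5 W/m
(Negative Q' ⇒ heat flows inward; heat gain = 36.5 W/m.)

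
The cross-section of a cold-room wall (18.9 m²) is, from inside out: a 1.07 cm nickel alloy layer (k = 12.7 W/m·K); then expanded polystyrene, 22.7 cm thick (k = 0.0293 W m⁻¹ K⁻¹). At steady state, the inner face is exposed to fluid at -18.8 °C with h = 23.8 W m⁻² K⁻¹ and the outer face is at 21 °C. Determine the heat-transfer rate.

Q = 96.6 W

Resistance network (inner→outer):
  R_conv,in = 1/(hA) = 1/(23.8·18.9) = 0.002223 K/W
  R_nickel alloy = L/(kA) = 0.0107/(12.7·18.9) = 4.458×10^-5 K/W
  R_expanded polystyrene = L/(kA) = 0.227/(0.0293·18.9) = 0.4099 K/W
ΣR = 0.002223 + 4.458×10^-5 + 0.4099 = 0.4122 K/W
Q = ΔT/ΣR = (-18.8 °C − 21 °C)/0.4122 = -96.6 W
(Negative Q ⇒ heat flows inward; heat gain = 96.6 W.)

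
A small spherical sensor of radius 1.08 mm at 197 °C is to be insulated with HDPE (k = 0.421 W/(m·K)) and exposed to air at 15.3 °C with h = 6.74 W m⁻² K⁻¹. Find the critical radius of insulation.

r_cr = 12.5 cm

For a sphere, r_cr = 2k_ins/h = 2·0.421/6.74 = 0.125 m = 12.5 cm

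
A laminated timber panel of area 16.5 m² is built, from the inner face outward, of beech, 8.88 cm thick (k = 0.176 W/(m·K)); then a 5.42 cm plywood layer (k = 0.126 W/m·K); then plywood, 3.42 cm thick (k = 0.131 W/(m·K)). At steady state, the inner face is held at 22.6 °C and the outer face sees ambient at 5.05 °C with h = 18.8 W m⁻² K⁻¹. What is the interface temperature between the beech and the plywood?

Treat each layer as a resistance in series:
  R_beech = L/(kA) = 0.0888/(0.176·16.5) = 0.03058 K/W
  R_plywood = L/(kA) = 0.0542/(0.126·16.5) = 0.02607 K/W
  R_plywood = L/(kA) = 0.0342/(0.131·16.5) = 0.01582 K/W
  R_conv,out = 1/(hA) = 1/(18.8·16.5) = 0.003224 K/W
ΣR = 0.03058 + 0.02607 + 0.01582 + 0.003224 = 0.07569 K/W
Q = ΔT/ΣR = (22.6 °C − 5.05 °C)/0.07569 = 231.9 W
From the inner boundary to the beech/plywood interface, ΣR_partial = 0.03058 K/W.
T_interface = T_in − Q·ΣR_partial = 22.6 °C − (231.9)(0.03058) = 15.5 °C

T = 15.5 °C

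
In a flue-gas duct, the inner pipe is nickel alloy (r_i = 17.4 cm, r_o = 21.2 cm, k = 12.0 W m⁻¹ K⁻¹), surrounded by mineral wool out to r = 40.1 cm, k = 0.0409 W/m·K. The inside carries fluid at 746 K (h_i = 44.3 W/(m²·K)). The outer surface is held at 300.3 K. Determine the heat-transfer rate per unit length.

Q' = 178 W/m

Treat each layer as a resistance in series:
  R'_conv,in = 1/(2πr h) = 1/(2π·0.174·44.3) = 0.02065 m·K/W
  R'_nickel alloy = ln(0.212/0.174)/(2πk) = 0.1975/(2π·12.0) = 0.002620 m·K/W
  R'_mineral wool = ln(0.401/0.212)/(2πk) = 0.6374/(2π·0.0409) = 2.480 m·K/W
ΣR = 0.02065 + 0.002620 + 2.480 = 2.503 m·K/W
Q' = ΔT/ΣR = (746 K − 300.3 K)/2.503 = 178 W/m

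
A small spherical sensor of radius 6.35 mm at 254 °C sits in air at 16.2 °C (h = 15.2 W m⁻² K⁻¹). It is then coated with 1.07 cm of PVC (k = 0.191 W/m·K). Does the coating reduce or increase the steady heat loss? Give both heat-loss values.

Critical radius for a sphere: r_cr = 2k/h = 0.0251 m = 2.51 cm.
Outer radius after coating: r₂ = 0.00635 + 0.0107 = 0.01705 m.
Since r₁ < r_cr and r₂ ≤ r_cr, the coating moves toward the maximum at r_cr — heat loss rises.
Bare: R = 1/(4πr₁²h) = 129.8 K/W; Q = 237.8/129.8 = 1.83 W.
Coated: R = R_cond + R_conv = 59.19 K/W; Q = 237.8/59.19 = 4.02 W.

increases: 1.83 → 4.02 W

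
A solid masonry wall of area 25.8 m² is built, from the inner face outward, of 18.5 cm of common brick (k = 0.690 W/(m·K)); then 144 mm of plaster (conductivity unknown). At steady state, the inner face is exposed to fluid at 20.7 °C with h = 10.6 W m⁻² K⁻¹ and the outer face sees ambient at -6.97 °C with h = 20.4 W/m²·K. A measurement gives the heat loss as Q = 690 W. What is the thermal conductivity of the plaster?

k = 0.231 W/m·K

ΣR = ΔT/Q = |20.7 − -6.97|/690 = 0.04010 K/W
Known resistances:
  R_conv,in = 1/(hA) = 1/(10.6·25.8) = 0.003657 K/W
  R_common brick = L/(kA) = 0.185/(0.690·25.8) = 0.01039 K/W
  R_conv,out = 1/(hA) = 1/(20.4·25.8) = 0.001900 K/W
R_plaster = ΣR − ΣR_known = 0.04010 − 0.01595 = 0.02415 K/W
L/(kA) = 0.02415 ⇒ k = 0.144/(0.02415·25.8) = 0.231 W/m·K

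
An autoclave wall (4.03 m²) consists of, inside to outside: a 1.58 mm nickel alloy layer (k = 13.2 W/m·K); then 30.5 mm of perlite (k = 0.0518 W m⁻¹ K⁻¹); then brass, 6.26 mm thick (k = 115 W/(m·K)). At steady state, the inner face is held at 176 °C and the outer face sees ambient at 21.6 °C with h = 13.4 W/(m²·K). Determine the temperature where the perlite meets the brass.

Resistance network (inner→outer):
  R_nickel alloy = L/(kA) = 0.00158/(13.2·4.03) = 2.970×10^-5 K/W
  R_perlite = L/(kA) = 0.0305/(0.0518·4.03) = 0.1461 K/W
  R_brass = L/(kA) = 0.00626/(115·4.03) = 1.351×10^-5 K/W
  R_conv,out = 1/(hA) = 1/(13.4·4.03) = 0.01852 K/W
ΣR = 2.970×10^-5 + 0.1461 + 1.351×10^-5 + 0.01852 = 0.1647 K/W
Q = ΔT/ΣR = (176 °C − 21.6 °C)/0.1647 = 937.5 W
From the inner boundary to the perlite/brass interface, ΣR_partial = 0.1461 K/W.
T_interface = T_in − Q·ΣR_partial = 176 °C − (937.5)(0.1461) = 39.0 °C

T = 39.0 °C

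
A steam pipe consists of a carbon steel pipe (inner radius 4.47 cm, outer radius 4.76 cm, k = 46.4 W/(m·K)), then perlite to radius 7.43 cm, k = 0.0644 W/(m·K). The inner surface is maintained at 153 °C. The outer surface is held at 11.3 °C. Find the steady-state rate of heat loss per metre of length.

Q' = 129 W/m

Resistance network (inner→outer):
  R'_carbon steel = ln(0.0476/0.0447)/(2πk) = 0.06286/(2π·46.4) = 2.156×10^-4 m·K/W
  R'_perlite = ln(0.0743/0.0476)/(2πk) = 0.4453/(2π·0.0644) = 1.100 m·K/W
ΣR = 2.156×10^-4 + 1.100 = 1.100 m·K/W
Q' = ΔT/ΣR = (153 °C − 11.3 °C)/1.100 = 129 W/m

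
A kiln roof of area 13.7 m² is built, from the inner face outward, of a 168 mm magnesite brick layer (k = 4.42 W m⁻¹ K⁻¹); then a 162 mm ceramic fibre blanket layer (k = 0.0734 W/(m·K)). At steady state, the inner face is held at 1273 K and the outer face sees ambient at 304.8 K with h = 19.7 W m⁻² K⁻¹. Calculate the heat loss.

Q = 5.78 kW

Resistance network (inner→outer):
  R_magnesite brick = L/(kA) = 0.168/(4.42·13.7) = 0.002774 K/W
  R_ceramic fibre blanket = L/(kA) = 0.162/(0.0734·13.7) = 0.1611 K/W
  R_conv,out = 1/(hA) = 1/(19.7·13.7) = 0.003705 K/W
ΣR = 0.002774 + 0.1611 + 0.003705 = 0.1676 K/W
Q = ΔT/ΣR = (1273 K − 304.8 K)/0.1676 = 5780 W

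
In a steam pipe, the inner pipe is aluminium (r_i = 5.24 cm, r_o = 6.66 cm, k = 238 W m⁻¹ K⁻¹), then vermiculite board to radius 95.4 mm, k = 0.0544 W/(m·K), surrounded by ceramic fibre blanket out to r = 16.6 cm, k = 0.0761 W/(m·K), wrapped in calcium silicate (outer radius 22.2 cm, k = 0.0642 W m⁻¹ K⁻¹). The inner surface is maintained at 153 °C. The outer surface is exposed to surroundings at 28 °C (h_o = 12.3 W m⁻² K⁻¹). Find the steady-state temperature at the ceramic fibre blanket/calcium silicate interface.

T = 60.6 °C

Resistance network (inner→outer):
  R'_aluminium = ln(0.0666/0.0524)/(2πk) = 0.2398/(2π·238) = 1.604×10^-4 m·K/W
  R'_vermiculite board = ln(0.0954/0.0666)/(2πk) = 0.3594/(2π·0.0544) = 1.051 m·K/W
  R'_ceramic fibre blanket = ln(0.166/0.0954)/(2πk) = 0.5539/(2π·0.0761) = 1.158 m·K/W
  R'_calcium silicate = ln(0.222/0.166)/(2πk) = 0.2907/(2π·0.0642) = 0.7206 m·K/W
  R'_conv,out = 1/(2πr h) = 1/(2π·0.222·12.3) = 0.05829 m·K/W
ΣR = 1.604×10^-4 + 1.051 + 1.158 + 0.7206 + 0.05829 = 2.988 m·K/W
Q' = ΔT/ΣR = (153 °C − 28 °C)/2.988 = 41.83 W/m
From the inner boundary to the ceramic fibre blanket/calcium silicate interface, ΣR_partial = 2.209 m·K/W.
T_interface = T_in − Q'·ΣR_partial = 153 °C − (41.83)(2.209) = 60.6 °C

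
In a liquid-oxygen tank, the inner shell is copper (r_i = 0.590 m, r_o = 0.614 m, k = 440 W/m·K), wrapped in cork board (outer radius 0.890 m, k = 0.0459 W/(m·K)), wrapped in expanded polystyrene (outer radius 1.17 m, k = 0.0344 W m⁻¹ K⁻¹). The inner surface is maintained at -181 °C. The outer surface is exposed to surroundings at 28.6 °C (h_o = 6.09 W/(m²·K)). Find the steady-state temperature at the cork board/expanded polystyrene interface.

Treat each layer as a resistance in series:
  R_copper = (1/0.590 − 1/0.614)/(4πk) = 0.06625/(4π·440) = 1.198×10^-5 K/W
  R_cork board = (1/0.614 − 1/0.890)/(4πk) = 0.5051/(4π·0.0459) = 0.8756 K/W
  R_expanded polystyrene = (1/0.890 − 1/1.17)/(4πk) = 0.2689/(4π·0.0344) = 0.6220 K/W
  R_conv,out = 1/(4πr²h) = 1/(4π·1.17²·6.09) = 0.009546 K/W
ΣR = 1.198×10^-5 + 0.8756 + 0.6220 + 0.009546 = 1.507 K/W
Q = ΔT/ΣR = (-181 °C − 28.6 °C)/1.507 = -139.1 W
From the inner boundary to the cork board/expanded polystyrene interface, ΣR_partial = 0.8756 K/W.
T_interface = T_in − Q·ΣR_partial = -181 °C − (-139.1)(0.8756) = -59.2 °C

T = -59.2 °C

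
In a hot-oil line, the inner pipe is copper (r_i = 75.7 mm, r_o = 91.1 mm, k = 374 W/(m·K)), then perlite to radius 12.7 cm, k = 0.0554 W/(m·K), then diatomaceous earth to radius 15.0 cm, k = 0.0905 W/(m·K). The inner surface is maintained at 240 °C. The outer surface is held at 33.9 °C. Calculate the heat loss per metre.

Q' = 165 W/m

Treat each layer as a resistance in series:
  R'_copper = ln(0.0911/0.0757)/(2πk) = 0.1852/(2π·374) = 7.880×10^-5 m·K/W
  R'_perlite = ln(0.127/0.0911)/(2πk) = 0.3322/(2π·0.0554) = 0.9544 m·K/W
  R'_diatomaceous earth = ln(0.150/0.127)/(2πk) = 0.1664/(2π·0.0905) = 0.2927 m·K/W
ΣR = 7.880×10^-5 + 0.9544 + 0.2927 = 1.247 m·K/W
Q' = ΔT/ΣR = (240 °C − 33.9 °C)/1.247 = 165 W/m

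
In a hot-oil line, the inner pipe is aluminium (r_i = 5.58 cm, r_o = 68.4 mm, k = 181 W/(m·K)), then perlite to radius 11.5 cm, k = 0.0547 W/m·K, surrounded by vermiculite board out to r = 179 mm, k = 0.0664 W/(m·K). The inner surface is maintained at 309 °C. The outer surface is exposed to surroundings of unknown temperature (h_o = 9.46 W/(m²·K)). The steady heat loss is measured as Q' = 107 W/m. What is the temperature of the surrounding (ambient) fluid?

Sum the resistances:
  R'_aluminium = ln(0.0684/0.0558)/(2πk) = 0.2036/(2π·181) = 1.790×10^-4 m·K/W
  R'_perlite = ln(0.115/0.0684)/(2πk) = 0.5196/(2π·0.0547) = 1.512 m·K/W
  R'_vermiculite board = ln(0.179/0.115)/(2πk) = 0.4425/(2π·0.0664) = 1.061 m·K/W
  R'_conv,out = 1/(2πr h) = 1/(2π·0.179·9.46) = 0.09399 m·K/W
ΣR = 2.666 m·K/W
ΔT = Q'·ΣR = 107 × 2.666 = 285.3 K
Heat flows outward, so T_out = T_in − ΔT = 309 − 285.3 = 23.7 °C

T_out = 23.7 °C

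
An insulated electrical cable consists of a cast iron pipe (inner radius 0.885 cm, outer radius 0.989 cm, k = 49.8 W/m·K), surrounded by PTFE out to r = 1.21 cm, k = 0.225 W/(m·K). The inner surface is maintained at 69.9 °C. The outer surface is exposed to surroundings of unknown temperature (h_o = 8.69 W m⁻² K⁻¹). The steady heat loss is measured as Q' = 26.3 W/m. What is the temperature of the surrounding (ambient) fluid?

Sum the resistances:
  R'_cast iron = ln(0.00989/0.00885)/(2πk) = 0.1111/(2π·49.8) = 3.551×10^-4 m·K/W
  R'_PTFE = ln(0.0121/0.00989)/(2πk) = 0.2017/(2π·0.225) = 0.1427 m·K/W
  R'_conv,out = 1/(2πr h) = 1/(2π·0.0121·8.69) = 1.514 m·K/W
ΣR = 1.657 m·K/W
ΔT = Q'·ΣR = 26.3 × 1.657 = 43.58 K
Heat flows outward, so T_out = T_in − ΔT = 69.9 − 43.58 = 26.3 °C

T_out = 26.3 °C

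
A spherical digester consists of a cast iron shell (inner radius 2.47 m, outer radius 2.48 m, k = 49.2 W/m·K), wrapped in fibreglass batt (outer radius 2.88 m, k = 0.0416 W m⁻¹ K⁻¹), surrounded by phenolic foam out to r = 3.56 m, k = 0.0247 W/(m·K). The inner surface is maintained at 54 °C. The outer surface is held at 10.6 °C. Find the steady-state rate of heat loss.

Resistance network (inner→outer):
  R_cast iron = (1/2.47 − 1/2.48)/(4πk) = 0.001632/(4π·49.2) = 2.640×10^-6 K/W
  R_fibreglass batt = (1/2.48 − 1/2.88)/(4πk) = 0.05600/(4π·0.0416) = 0.1071 K/W
  R_phenolic foam = (1/2.88 − 1/3.56)/(4πk) = 0.06632/(4π·0.0247) = 0.2137 K/W
ΣR = 2.640×10^-6 + 0.1071 + 0.2137 = 0.3208 K/W
Q = ΔT/ΣR = (54 °C − 10.6 °C)/0.3208 = 135 W

Q = 135 W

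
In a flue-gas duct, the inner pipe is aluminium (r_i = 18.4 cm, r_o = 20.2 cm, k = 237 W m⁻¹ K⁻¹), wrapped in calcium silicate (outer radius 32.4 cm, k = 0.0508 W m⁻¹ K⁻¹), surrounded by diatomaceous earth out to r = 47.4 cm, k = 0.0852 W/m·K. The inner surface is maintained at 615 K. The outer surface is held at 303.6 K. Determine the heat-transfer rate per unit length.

Resistance network (inner→outer):
  R'_aluminium = ln(0.202/0.184)/(2πk) = 0.09333/(2π·237) = 6.268×10^-5 m·K/W
  R'_calcium silicate = ln(0.324/0.202)/(2πk) = 0.4725/(2π·0.0508) = 1.480 m·K/W
  R'_diatomaceous earth = ln(0.474/0.324)/(2πk) = 0.3805/(2π·0.0852) = 0.7107 m·K/W
ΣR = 6.268×10^-5 + 1.480 + 0.7107 = 2.191 m·K/W
Q' = ΔT/ΣR = (615 K − 303.6 K)/2.191 = 142 W/m

Q' = 142 W/m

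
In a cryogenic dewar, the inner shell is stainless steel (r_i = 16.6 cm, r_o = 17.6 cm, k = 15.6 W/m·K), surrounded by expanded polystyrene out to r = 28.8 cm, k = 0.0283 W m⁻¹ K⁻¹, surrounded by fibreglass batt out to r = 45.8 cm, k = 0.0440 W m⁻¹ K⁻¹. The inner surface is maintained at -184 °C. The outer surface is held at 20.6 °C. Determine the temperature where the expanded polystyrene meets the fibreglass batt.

T = -35.2 °C

Resistance network (inner→outer):
  R_stainless steel = (1/0.166 − 1/0.176)/(4πk) = 0.3423/(4π·15.6) = 0.001746 K/W
  R_expanded polystyrene = (1/0.176 − 1/0.288)/(4πk) = 2.210/(4π·0.0283) = 6.213 K/W
  R_fibreglass batt = (1/0.288 − 1/0.458)/(4πk) = 1.289/(4π·0.0440) = 2.331 K/W
ΣR = 0.001746 + 6.213 + 2.331 = 8.546 K/W
Q = ΔT/ΣR = (-184 °C − 20.6 °C)/8.546 = -23.94 W
From the inner boundary to the expanded polystyrene/fibreglass batt interface, ΣR_partial = 6.215 K/W.
T_interface = T_in − Q·ΣR_partial = -184 °C − (-23.94)(6.215) = -35.2 °C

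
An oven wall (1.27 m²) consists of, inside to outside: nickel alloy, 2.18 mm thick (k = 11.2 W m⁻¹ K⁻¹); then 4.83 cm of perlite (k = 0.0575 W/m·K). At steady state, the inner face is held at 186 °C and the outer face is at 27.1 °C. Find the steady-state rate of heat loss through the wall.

Q = 240 W

Series thermal resistances, inner to outer:
  R_nickel alloy = L/(kA) = 0.00218/(11.2·1.27) = 1.533×10^-4 K/W
  R_perlite = L/(kA) = 0.0483/(0.0575·1.27) = 0.6614 K/W
ΣR = 1.533×10^-4 + 0.6614 = 0.6616 K/W
Q = ΔT/ΣR = (186 °C − 27.1 °C)/0.6616 = 240 W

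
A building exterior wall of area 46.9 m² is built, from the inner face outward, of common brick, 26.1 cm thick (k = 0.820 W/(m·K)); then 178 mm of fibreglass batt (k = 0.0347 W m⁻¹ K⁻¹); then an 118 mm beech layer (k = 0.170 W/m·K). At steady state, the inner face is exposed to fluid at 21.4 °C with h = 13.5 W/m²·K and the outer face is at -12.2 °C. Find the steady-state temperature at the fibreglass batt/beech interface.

T = -8.45 °C

Treat each layer as a resistance in series:
  R_conv,in = 1/(hA) = 1/(13.5·46.9) = 0.001579 K/W
  R_common brick = L/(kA) = 0.261/(0.820·46.9) = 0.006787 K/W
  R_fibreglass batt = L/(kA) = 0.178/(0.0347·46.9) = 0.1094 K/W
  R_beech = L/(kA) = 0.118/(0.170·46.9) = 0.01480 K/W
ΣR = 0.001579 + 0.006787 + 0.1094 + 0.01480 = 0.1326 K/W
Q = ΔT/ΣR = (21.4 °C − -12.2 °C)/0.1326 = 253.4 W
From the inner boundary to the fibreglass batt/beech interface, ΣR_partial = 0.1178 K/W.
T_interface = T_in − Q·ΣR_partial = 21.4 °C − (253.4)(0.1178) = -8.45 °C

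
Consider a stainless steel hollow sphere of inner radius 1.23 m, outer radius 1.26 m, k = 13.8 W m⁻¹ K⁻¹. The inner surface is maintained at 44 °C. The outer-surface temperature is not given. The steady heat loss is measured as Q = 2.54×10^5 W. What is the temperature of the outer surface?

T_out = 15.6 °C

Sum the resistances:
  R_stainless steel = (1/1.23 − 1/1.26)/(4πk) = 0.01936/(4π·13.8) = 1.116×10^-4 K/W
ΣR = 1.116×10^-4 K/W
ΔT = Q·ΣR = 2.54×10^5 × 1.116×10^-4 = 28.35 K
Heat flows outward, so T_out = T_in − ΔT = 44 − 28.35 = 15.6 °C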